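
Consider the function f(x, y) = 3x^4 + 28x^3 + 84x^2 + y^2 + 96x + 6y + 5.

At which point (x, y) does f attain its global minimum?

f(x,y) separates as P(x) + Q(y) + 5, so its minimum is min P + min Q + 5.
P'(x) = 12(x + 1)(x + 2)(x + 4) vanishes at x ∈ {-4, -2, -1}; Q'(y) = 2y + 6 vanishes at y ∈ {-3}.
Local minima of P (where P''>0): P(-4)=-64, P(-1)=-37. Local minima of Q: Q(-3)=-9.
So the global minimum of f is P(-4) + Q(-3) + 5 = -64 − 9 + 5 = -68, attained at (-4, -3).

(-4, -3)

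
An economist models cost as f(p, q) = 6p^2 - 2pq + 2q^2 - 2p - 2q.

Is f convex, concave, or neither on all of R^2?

convex

f is quadratic, so its Hessian is the constant matrix H = [[12, -2], [-2, 4]].
det(H) = 44, tr(H) = 16.
det(H) > 0 and tr(H) > 0, so H is positive definite everywhere: convex.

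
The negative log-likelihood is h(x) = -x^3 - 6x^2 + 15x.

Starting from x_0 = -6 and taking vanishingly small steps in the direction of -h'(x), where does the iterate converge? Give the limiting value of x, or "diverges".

h'(x) = -3(x - 1)(x + 5), so h'(-6) = -21.
Gradient descent moves in the -h' direction, i.e. x is increasing.
The nearest critical point in that direction is x = -5, where h'' = 18 > 0 (a local minimum). The iterate converges there.

-5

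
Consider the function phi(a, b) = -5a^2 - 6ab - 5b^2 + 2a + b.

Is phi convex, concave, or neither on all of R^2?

concave

phi is quadratic, so its Hessian is the constant matrix H = [[-10, -6], [-6, -10]].
det(H) = 64, tr(H) = -20.
det(H) > 0 and tr(H) < 0, so H is negative definite everywhere: concave.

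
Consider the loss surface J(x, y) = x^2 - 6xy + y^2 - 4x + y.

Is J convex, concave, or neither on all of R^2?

neither

J is quadratic, so its Hessian is the constant matrix H = [[2, -6], [-6, 2]].
det(H) = -32, tr(H) = 4.
det(H) < 0, so H is indefinite: neither convex nor concave.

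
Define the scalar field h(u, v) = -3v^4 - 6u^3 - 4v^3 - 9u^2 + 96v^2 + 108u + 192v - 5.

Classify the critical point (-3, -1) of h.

local minimum

The mixed partial ∂²h/∂u∂v is 0, so the Hessian at any point is diag(h_uu, h_vv) = diag(-18(2u + 1), 12(-3v^2 - 2v + 16)).
At (-3, -1): H = diag(90, 180).
Both eigenvalues are positive, so H is positive definite: a local minimum.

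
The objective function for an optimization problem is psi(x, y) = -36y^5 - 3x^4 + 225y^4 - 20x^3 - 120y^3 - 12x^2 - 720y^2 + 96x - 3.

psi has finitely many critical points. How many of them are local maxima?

4

psi separates as a function of x plus a function of y, so ∇psi=0 decouples.
∂psi/∂x = -12(x - 1)(x + 2)(x + 4) = 0 at x ∈ {-4, -2, 1}; ∂psi/∂y = -180y(y - 4)(y - 2)(y + 1) = 0 at y ∈ {-1, 0, 2, 4}.
The Hessian is diagonal: diag(psi_xx, psi_yy). Second derivatives: psi_xx(-4)=-120, psi_xx(-2)=72, psi_xx(1)=-180; psi_yy(-1)=2700, psi_yy(0)=-1440, psi_yy(2)=2160, psi_yy(4)=-7200.
Local maxima occur where both diagonal entries negative: (-4, 0), (-4, 4), (1, 0), (1, 4). Count: 4.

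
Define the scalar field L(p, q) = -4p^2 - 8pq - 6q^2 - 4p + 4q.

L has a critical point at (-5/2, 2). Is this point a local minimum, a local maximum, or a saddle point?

The Hessian of L is constant: H = [[-8, -8], [-8, -12]].
det(H) = (-8)·(-12) − (-8)² = 32.
det(H) > 0 and tr(H) = -20 < 0, so H is negative definite and the point is a local maximum.

local maximum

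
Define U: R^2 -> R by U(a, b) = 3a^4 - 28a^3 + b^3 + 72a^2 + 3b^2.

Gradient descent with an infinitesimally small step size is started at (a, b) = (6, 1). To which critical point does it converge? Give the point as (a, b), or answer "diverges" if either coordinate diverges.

U is separable, so gradient descent decouples: a follows -∂U/∂a, b follows -∂U/∂b.
∂U/∂a = 12a(a - 4)(a - 3); at a=6 this is 432, so a decreases.
∂U/∂b = 3b(b + 2); at b=1 this is 9, so b decreases.
a converges to its nearest critical value 4 (a local min of the a-part); b converges to 0. The iterate converges to (4, 0).

(4, 0)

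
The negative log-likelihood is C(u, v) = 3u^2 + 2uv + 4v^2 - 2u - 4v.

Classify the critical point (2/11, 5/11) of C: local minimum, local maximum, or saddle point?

local minimum

The Hessian of C is constant: H = [[6, 2], [2, 8]].
det(H) = 6·8 − 2² = 44.
det(H) > 0 and tr(H) = 14 > 0, so H is positive definite and the point is a local minimum.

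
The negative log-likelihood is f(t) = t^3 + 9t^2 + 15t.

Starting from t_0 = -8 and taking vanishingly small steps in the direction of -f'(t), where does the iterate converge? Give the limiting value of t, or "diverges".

f'(t) = 3(t + 1)(t + 5), so f'(-8) = 63.
Gradient descent moves in the -f' direction, i.e. t is decreasing.
There is no critical point below t=-8, and f' keeps the same sign, so the iterate runs off to −∞.

diverges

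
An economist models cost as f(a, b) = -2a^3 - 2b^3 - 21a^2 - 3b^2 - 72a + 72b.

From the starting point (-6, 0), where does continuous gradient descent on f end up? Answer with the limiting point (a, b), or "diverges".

(-4, -4)

f is separable, so gradient descent decouples: a follows -∂f/∂a, b follows -∂f/∂b.
∂f/∂a = -6(a + 3)(a + 4); at a=-6 this is -36, so a increases.
∂f/∂b = -6(b - 3)(b + 4); at b=0 this is 72, so b decreases.
a converges to its nearest critical value -4 (a local min of the a-part); b converges to -4. The iterate converges to (-4, -4).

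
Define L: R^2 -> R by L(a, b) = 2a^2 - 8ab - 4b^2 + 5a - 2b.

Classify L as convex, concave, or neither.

neither

L is quadratic, so its Hessian is the constant matrix H = [[4, -8], [-8, -8]].
det(H) = -96, tr(H) = -4.
det(H) < 0, so H is indefinite: neither convex nor concave.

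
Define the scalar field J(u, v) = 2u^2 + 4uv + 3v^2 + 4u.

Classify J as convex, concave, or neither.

J is quadratic, so its Hessian is the constant matrix H = [[4, 4], [4, 6]].
det(H) = 8, tr(H) = 10.
det(H) > 0 and tr(H) > 0, so H is positive definite everywhere: convex.

convex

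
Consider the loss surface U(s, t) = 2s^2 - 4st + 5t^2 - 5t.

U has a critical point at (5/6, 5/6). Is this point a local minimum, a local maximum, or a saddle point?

local minimum

The Hessian of U is constant: H = [[4, -4], [-4, 10]].
det(H) = 4·10 − (-4)² = 24.
det(H) > 0 and tr(H) = 14 > 0, so H is positive definite and the point is a local minimum.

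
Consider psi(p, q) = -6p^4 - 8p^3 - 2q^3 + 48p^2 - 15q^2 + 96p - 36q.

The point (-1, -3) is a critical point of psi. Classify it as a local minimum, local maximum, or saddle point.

The mixed partial ∂²psi/∂p∂q is 0, so the Hessian at any point is diag(psi_pp, psi_qq) = diag(24(-3p^2 - 2p + 4), -6(2q + 5)).
At (-1, -3): H = diag(72, 6).
Both eigenvalues are positive, so H is positive definite: a local minimum.

local minimum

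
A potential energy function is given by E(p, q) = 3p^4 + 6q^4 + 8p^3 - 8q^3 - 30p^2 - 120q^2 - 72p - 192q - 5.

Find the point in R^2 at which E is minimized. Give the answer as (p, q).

(2, 4)

E(p,q) separates as A(p) + B(q) − 5, so its minimum is min A + min B − 5.
A'(p) = 12(p - 2)(p + 1)(p + 3) vanishes at p ∈ {-3, -1, 2}; B'(q) = 24(q - 4)(q + 1)(q + 2) vanishes at q ∈ {-2, -1, 4}.
Local minima of A (where A''>0): A(-3)=-27, A(2)=-152. Local minima of B: B(-2)=64, B(4)=-1664.
So the global minimum of E is A(2) + B(4) − 5 = -152 − 1664 − 5 = -1821, attained at (2, 4).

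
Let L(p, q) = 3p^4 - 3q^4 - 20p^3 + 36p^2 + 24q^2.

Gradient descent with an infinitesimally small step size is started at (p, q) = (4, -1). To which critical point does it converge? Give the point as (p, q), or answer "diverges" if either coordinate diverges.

L is separable, so gradient descent decouples: p follows -∂L/∂p, q follows -∂L/∂q.
∂L/∂p = 12p(p - 3)(p - 2); at p=4 this is 96, so p decreases.
∂L/∂q = -12q(q - 2)(q + 2); at q=-1 this is -36, so q increases.
p converges to its nearest critical value 3 (a local min of the p-part); q converges to 0. The iterate converges to (3, 0).

(3, 0)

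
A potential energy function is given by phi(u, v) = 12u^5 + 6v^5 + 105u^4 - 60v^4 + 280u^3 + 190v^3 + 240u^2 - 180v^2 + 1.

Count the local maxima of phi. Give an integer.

phi separates as a function of u plus a function of v, so ∇phi=0 decouples.
∂phi/∂u = 60u(u + 1)(u + 2)(u + 4) = 0 at u ∈ {-4, -2, -1, 0}; ∂phi/∂v = 30v(v - 4)(v - 3)(v - 1) = 0 at v ∈ {0, 1, 3, 4}.
The Hessian is diagonal: diag(phi_uu, phi_vv). Second derivatives: phi_uu(-4)=-1440, phi_uu(-2)=240, phi_uu(-1)=-180, phi_uu(0)=480; phi_vv(0)=-360, phi_vv(1)=180, phi_vv(3)=-180, phi_vv(4)=360.
Local maxima occur where both diagonal entries negative: (-4, 0), (-4, 3), (-1, 0), (-1, 3). Count: 4.

4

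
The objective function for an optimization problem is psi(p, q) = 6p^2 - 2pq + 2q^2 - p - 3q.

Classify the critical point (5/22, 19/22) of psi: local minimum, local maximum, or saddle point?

The Hessian of psi is constant: H = [[12, -2], [-2, 4]].
det(H) = 12·4 − (-2)² = 44.
det(H) > 0 and tr(H) = 16 > 0, so H is positive definite and the point is a local minimum.

local minimum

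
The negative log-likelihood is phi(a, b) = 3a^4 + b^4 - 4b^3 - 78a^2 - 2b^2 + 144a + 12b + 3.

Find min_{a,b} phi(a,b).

-1062

phi(a,b) separates as P(a) + Q(b) + 3, so its minimum is min P + min Q + 3.
P'(a) = 12(a - 3)(a - 1)(a + 4) vanishes at a ∈ {-4, 1, 3}; Q'(b) = 4(b - 3)(b - 1)(b + 1) vanishes at b ∈ {-1, 1, 3}.
Local minima of P (where P''>0): P(-4)=-1056, P(3)=-27. Local minima of Q: Q(-1)=-9, Q(3)=-9.
So the global minimum of phi is P(-4) + Q(-1) + 3 = -1056 − 9 + 3 = -1062, attained at (-4, -1).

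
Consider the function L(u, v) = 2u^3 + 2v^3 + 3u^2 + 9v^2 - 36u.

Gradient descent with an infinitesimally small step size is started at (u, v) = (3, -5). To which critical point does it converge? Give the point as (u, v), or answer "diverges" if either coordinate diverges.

diverges

L is separable, so gradient descent decouples: u follows -∂L/∂u, v follows -∂L/∂v.
∂L/∂u = 6(u - 2)(u + 3); at u=3 this is 36, so u decreases.
∂L/∂v = 6v(v + 3); at v=-5 this is 60, so v decreases.
The v-coordinate has no critical point in that direction and runs off to infinity.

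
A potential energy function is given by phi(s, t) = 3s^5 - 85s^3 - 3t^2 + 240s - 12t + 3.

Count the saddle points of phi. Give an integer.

2

phi separates as a function of s plus a function of t, so ∇phi=0 decouples.
∂phi/∂s = 15(s - 4)(s - 1)(s + 1)(s + 4) = 0 at s ∈ {-4, -1, 1, 4}; ∂phi/∂t = -6(t + 2) = 0 at t ∈ {-2}.
The Hessian is diagonal: diag(phi_ss, phi_tt). Second derivatives: phi_ss(-4)=-1800, phi_ss(-1)=450, phi_ss(1)=-450, phi_ss(4)=1800; phi_tt(-2)=-6.
Saddle points occur where the two diagonal entries have opposite signs: (-1, -2), (4, -2). Count: 2.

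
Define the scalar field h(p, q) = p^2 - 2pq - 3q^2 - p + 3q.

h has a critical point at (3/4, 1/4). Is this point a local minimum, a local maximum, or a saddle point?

saddle point

The Hessian of h is constant: H = [[2, -2], [-2, -6]].
det(H) = 2·(-6) − (-2)² = -16.
Since det(H) < 0, H is indefinite and the critical point is a saddle point.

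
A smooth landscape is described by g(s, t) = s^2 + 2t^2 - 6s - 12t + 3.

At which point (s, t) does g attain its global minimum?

g(s,t) separates as P(s) + Q(t) + 3, so its minimum is min P + min Q + 3.
P'(s) = 2s - 6 vanishes at s ∈ {3}; Q'(t) = 4(t - 3) vanishes at t ∈ {3}.
Local minima of P (where P''>0): P(3)=-9. Local minima of Q: Q(3)=-18.
So the global minimum of g is P(3) + Q(3) + 3 = -9 − 18 + 3 = -24, attained at (3, 3).

(3, 3)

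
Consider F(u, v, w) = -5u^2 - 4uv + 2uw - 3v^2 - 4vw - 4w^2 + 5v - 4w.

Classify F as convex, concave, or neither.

concave

F is quadratic, so its Hessian is the constant matrix H = [[-10, -4, 2], [-4, -6, -4], [2, -4, -8]].
Leading principal minors: -10, 44, -104.
Signs alternate −, +, − ⇒ H ≺ 0 ⇒ concave.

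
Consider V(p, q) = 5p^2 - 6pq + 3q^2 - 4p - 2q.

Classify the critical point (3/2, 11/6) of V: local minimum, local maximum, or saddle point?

The Hessian of V is constant: H = [[10, -6], [-6, 6]].
det(H) = 10·6 − (-6)² = 24.
det(H) > 0 and tr(H) = 16 > 0, so H is positive definite and the point is a local minimum.

local minimum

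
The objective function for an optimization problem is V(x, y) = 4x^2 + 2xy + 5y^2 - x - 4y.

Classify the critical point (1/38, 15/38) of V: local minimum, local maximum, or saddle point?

local minimum

The Hessian of V is constant: H = [[8, 2], [2, 10]].
det(H) = 8·10 − 2² = 76.
det(H) > 0 and tr(H) = 18 > 0, so H is positive definite and the point is a local minimum.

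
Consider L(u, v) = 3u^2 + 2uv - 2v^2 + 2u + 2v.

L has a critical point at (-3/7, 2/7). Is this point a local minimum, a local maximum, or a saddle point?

saddle point

The Hessian of L is constant: H = [[6, 2], [2, -4]].
det(H) = 6·(-4) − 2² = -28.
Since det(H) < 0, H is indefinite and the critical point is a saddle point.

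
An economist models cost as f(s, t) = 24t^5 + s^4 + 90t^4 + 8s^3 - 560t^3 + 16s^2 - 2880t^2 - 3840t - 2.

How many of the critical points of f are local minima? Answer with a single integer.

4

f separates as a function of s plus a function of t, so ∇f=0 decouples.
∂f/∂s = 4s(s + 2)(s + 4) = 0 at s ∈ {-4, -2, 0}; ∂f/∂t = 120(t - 4)(t + 1)(t + 2)(t + 4) = 0 at t ∈ {-4, -2, -1, 4}.
The Hessian is diagonal: diag(f_ss, f_tt). Second derivatives: f_ss(-4)=32, f_ss(-2)=-16, f_ss(0)=32; f_tt(-4)=-5760, f_tt(-2)=1440, f_tt(-1)=-1800, f_tt(4)=28800.
Local minima occur where both diagonal entries positive: (-4, -2), (-4, 4), (0, -2), (0, 4). Count: 4.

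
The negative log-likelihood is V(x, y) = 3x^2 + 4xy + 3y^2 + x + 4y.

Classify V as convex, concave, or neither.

V is quadratic, so its Hessian is the constant matrix H = [[6, 4], [4, 6]].
det(H) = 20, tr(H) = 12.
det(H) > 0 and tr(H) > 0, so H is positive definite everywhere: convex.

convex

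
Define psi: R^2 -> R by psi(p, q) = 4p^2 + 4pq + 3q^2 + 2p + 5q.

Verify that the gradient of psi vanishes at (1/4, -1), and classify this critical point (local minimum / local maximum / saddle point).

local minimum

∇psi = (8p + 4q + 2, 4p + 6q + 5); substituting (1/4, -1) gives ∇psi = (0, 0), so (1/4, -1) is indeed a critical point.
The Hessian of psi is constant: H = [[8, 4], [4, 6]].
det(H) = 8·6 − 4² = 32.
det(H) > 0 and tr(H) = 14 > 0, so H is positive definite and the point is a local minimum.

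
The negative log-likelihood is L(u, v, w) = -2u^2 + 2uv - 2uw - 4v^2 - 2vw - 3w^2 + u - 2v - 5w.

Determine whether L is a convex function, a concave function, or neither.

L is quadratic, so its Hessian is the constant matrix H = [[-4, 2, -2], [2, -8, -2], [-2, -2, -6]].
Leading principal minors: -4, 28, -104.
Signs alternate −, +, − ⇒ H ≺ 0 ⇒ concave.

concave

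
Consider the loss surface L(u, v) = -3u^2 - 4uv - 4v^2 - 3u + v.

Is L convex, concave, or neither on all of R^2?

concave

L is quadratic, so its Hessian is the constant matrix H = [[-6, -4], [-4, -8]].
det(H) = 32, tr(H) = -14.
det(H) > 0 and tr(H) < 0, so H is negative definite everywhere: concave.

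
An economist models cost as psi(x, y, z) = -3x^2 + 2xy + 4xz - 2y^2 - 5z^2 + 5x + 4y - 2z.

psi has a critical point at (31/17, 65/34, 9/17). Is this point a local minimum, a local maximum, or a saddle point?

local maximum

The Hessian is constant: H = [[-6, 2, 4], [2, -4, 0], [4, 0, -10]].
Leading principal minors: Δ₁ = -6, Δ₂ = 20, Δ₃ = -136.
The minors alternate sign starting negative (−, +, −), so H is negative definite: a local maximum.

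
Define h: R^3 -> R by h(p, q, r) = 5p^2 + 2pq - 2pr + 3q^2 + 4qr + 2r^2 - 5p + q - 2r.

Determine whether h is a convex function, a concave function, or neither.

h is quadratic, so its Hessian is the constant matrix H = [[10, 2, -2], [2, 6, 4], [-2, 4, 4]].
Leading principal minors: 10, 56, 8.
All positive ⇒ H ≻ 0 ⇒ convex.

convex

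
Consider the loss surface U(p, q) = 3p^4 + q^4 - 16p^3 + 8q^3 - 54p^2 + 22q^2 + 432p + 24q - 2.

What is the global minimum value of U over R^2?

U(p,q) separates as A(p) + B(q) − 2, so its minimum is min A + min B − 2.
A'(p) = 12(p - 4)(p - 3)(p + 3) vanishes at p ∈ {-3, 3, 4}; B'(q) = 4(q + 1)(q + 2)(q + 3) vanishes at q ∈ {-3, -2, -1}.
Local minima of A (where A''>0): A(-3)=-1107, A(4)=608. Local minima of B: B(-3)=-9, B(-1)=-9.
So the global minimum of U is A(-3) + B(-3) − 2 = -1107 − 9 − 2 = -1118, attained at (-3, -3).

-1118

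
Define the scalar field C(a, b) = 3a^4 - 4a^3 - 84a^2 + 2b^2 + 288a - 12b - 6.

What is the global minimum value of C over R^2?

C(a,b) separates as P(a) + Q(b) − 6, so its minimum is min P + min Q − 6.
P'(a) = 12(a - 3)(a - 2)(a + 4) vanishes at a ∈ {-4, 2, 3}; Q'(b) = 4b - 12 vanishes at b ∈ {3}.
Local minima of P (where P''>0): P(-4)=-1472, P(3)=243. Local minima of Q: Q(3)=-18.
So the global minimum of C is P(-4) + Q(3) − 6 = -1472 − 18 − 6 = -1496, attained at (-4, 3).

-1496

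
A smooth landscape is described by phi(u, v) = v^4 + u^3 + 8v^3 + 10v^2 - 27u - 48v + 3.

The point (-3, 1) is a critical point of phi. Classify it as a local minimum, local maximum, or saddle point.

The mixed partial ∂²phi/∂u∂v is 0, so the Hessian at any point is diag(phi_uu, phi_vv) = diag(6u, 4(3v^2 + 12v + 5)).
At (-3, 1): H = diag(-18, 80).
The eigenvalues have opposite signs, so H is indefinite: a saddle point.

saddle point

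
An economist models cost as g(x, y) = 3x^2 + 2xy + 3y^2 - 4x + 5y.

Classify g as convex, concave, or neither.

convex

g is quadratic, so its Hessian is the constant matrix H = [[6, 2], [2, 6]].
det(H) = 32, tr(H) = 12.
det(H) > 0 and tr(H) > 0, so H is positive definite everywhere: convex.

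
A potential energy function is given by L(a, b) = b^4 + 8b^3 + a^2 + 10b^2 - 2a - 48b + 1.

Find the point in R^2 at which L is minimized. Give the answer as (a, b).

(1, 1)

L(a,b) separates as P(a) + Q(b) + 1, so its minimum is min P + min Q + 1.
P'(a) = 2a - 2 vanishes at a ∈ {1}; Q'(b) = 4(b - 1)(b + 3)(b + 4) vanishes at b ∈ {-4, -3, 1}.
Local minima of P (where P''>0): P(1)=-1. Local minima of Q: Q(-4)=96, Q(1)=-29.
So the global minimum of L is P(1) + Q(1) + 1 = -1 − 29 + 1 = -29, attained at (1, 1).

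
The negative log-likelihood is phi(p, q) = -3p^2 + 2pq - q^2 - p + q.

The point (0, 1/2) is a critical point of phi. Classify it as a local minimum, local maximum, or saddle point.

The Hessian of phi is constant: H = [[-6, 2], [2, -2]].
det(H) = (-6)·(-2) − 2² = 8.
det(H) > 0 and tr(H) = -8 < 0, so H is negative definite and the point is a local maximum.

local maximum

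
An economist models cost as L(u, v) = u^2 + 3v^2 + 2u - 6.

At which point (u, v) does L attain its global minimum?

L(u,v) separates as P(u) + Q(v) − 6, so its minimum is min P + min Q − 6.
P'(u) = 2u + 2 vanishes at u ∈ {-1}; Q'(v) = 6v vanishes at v ∈ {0}.
Local minima of P (where P''>0): P(-1)=-1. Local minima of Q: Q(0)=0.
So the global minimum of L is P(-1) + Q(0) − 6 = -1 + 0 − 6 = -7, attained at (-1, 0).

(-1, 0)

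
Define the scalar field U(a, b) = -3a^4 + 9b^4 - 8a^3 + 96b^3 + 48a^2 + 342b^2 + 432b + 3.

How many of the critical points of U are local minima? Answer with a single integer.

2

U separates as a function of a plus a function of b, so ∇U=0 decouples.
∂U/∂a = -12a(a - 2)(a + 4) = 0 at a ∈ {-4, 0, 2}; ∂U/∂b = 36(b + 1)(b + 3)(b + 4) = 0 at b ∈ {-4, -3, -1}.
The Hessian is diagonal: diag(U_aa, U_bb). Second derivatives: U_aa(-4)=-288, U_aa(0)=96, U_aa(2)=-144; U_bb(-4)=108, U_bb(-3)=-72, U_bb(-1)=216.
Local minima occur where both diagonal entries positive: (0, -4), (0, -1). Count: 2.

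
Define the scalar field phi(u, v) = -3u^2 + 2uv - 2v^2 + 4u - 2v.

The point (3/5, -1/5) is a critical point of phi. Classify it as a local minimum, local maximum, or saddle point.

The Hessian of phi is constant: H = [[-6, 2], [2, -4]].
det(H) = (-6)·(-4) − 2² = 20.
det(H) > 0 and tr(H) = -10 < 0, so H is negative definite and the point is a local maximum.

local maximum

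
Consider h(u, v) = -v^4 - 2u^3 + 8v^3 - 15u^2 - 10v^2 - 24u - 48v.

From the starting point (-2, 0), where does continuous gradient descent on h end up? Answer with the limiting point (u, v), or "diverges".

(-4, 3)

h is separable, so gradient descent decouples: u follows -∂h/∂u, v follows -∂h/∂v.
∂h/∂u = -6(u + 1)(u + 4); at u=-2 this is 12, so u decreases.
∂h/∂v = -4(v - 4)(v - 3)(v + 1); at v=0 this is -48, so v increases.
u converges to its nearest critical value -4 (a local min of the u-part); v converges to 3. The iterate converges to (-4, 3).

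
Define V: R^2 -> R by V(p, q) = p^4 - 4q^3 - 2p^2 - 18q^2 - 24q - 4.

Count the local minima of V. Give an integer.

2

V separates as a function of p plus a function of q, so ∇V=0 decouples.
∂V/∂p = 4p(p - 1)(p + 1) = 0 at p ∈ {-1, 0, 1}; ∂V/∂q = -12(q + 1)(q + 2) = 0 at q ∈ {-2, -1}.
The Hessian is diagonal: diag(V_pp, V_qq). Second derivatives: V_pp(-1)=8, V_pp(0)=-4, V_pp(1)=8; V_qq(-2)=12, V_qq(-1)=-12.
Local minima occur where both diagonal entries positive: (-1, -2), (1, -2). Count: 2.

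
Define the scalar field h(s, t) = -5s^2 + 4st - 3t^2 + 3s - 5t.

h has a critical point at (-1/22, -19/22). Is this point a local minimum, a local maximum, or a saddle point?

local maximum

The Hessian of h is constant: H = [[-10, 4], [4, -6]].
det(H) = (-10)·(-6) − 4² = 44.
det(H) > 0 and tr(H) = -16 < 0, so H is negative definite and the point is a local maximum.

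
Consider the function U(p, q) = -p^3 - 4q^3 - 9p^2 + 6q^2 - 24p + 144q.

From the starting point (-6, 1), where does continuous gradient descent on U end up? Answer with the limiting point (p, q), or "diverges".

(-4, -3)

U is separable, so gradient descent decouples: p follows -∂U/∂p, q follows -∂U/∂q.
∂U/∂p = -3(p + 2)(p + 4); at p=-6 this is -24, so p increases.
∂U/∂q = -12(q - 4)(q + 3); at q=1 this is 144, so q decreases.
p converges to its nearest critical value -4 (a local min of the p-part); q converges to -3. The iterate converges to (-4, -3).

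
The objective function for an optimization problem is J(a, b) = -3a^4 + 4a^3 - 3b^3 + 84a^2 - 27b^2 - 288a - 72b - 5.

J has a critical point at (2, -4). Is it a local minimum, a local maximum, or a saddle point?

The mixed partial ∂²J/∂a∂b is 0, so the Hessian at any point is diag(J_aa, J_bb) = diag(12(-3a^2 + 2a + 14), -18(b + 3)).
At (2, -4): H = diag(72, 18).
Both eigenvalues are positive, so H is positive definite: a local minimum.

local minimum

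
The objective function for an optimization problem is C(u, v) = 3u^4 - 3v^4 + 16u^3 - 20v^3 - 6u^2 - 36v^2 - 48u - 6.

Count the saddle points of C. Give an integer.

C separates as a function of u plus a function of v, so ∇C=0 decouples.
∂C/∂u = 12(u - 1)(u + 1)(u + 4) = 0 at u ∈ {-4, -1, 1}; ∂C/∂v = -12v(v + 2)(v + 3) = 0 at v ∈ {-3, -2, 0}.
The Hessian is diagonal: diag(C_uu, C_vv). Second derivatives: C_uu(-4)=180, C_uu(-1)=-72, C_uu(1)=120; C_vv(-3)=-36, C_vv(-2)=24, C_vv(0)=-72.
Saddle points occur where the two diagonal entries have opposite signs: (-4, -3), (-4, 0), (-1, -2), (1, -3), (1, 0). Count: 5.

5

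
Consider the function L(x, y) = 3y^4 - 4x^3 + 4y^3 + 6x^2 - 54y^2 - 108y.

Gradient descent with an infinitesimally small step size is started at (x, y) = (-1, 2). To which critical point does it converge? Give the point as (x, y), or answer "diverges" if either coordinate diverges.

L is separable, so gradient descent decouples: x follows -∂L/∂x, y follows -∂L/∂y.
∂L/∂x = -12x(x - 1); at x=-1 this is -24, so x increases.
∂L/∂y = 12(y - 3)(y + 1)(y + 3); at y=2 this is -180, so y increases.
x converges to its nearest critical value 0 (a local min of the x-part); y converges to 3. The iterate converges to (0, 3).

(0, 3)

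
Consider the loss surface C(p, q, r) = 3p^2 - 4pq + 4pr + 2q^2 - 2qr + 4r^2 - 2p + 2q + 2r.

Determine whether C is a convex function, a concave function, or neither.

C is quadratic, so its Hessian is the constant matrix H = [[6, -4, 4], [-4, 4, -2], [4, -2, 8]].
Leading principal minors: 6, 8, 40.
All positive ⇒ H ≻ 0 ⇒ convex.

convex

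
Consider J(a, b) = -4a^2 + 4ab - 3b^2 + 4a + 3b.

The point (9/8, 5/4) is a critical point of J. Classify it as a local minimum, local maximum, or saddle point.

The Hessian of J is constant: H = [[-8, 4], [4, -6]].
det(H) = (-8)·(-6) − 4² = 32.
det(H) > 0 and tr(H) = -14 < 0, so H is negative definite and the point is a local maximum.

local maximum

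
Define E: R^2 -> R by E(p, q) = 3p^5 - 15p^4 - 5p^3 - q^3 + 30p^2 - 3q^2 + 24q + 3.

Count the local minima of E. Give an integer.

E separates as a function of p plus a function of q, so ∇E=0 decouples.
∂E/∂p = 15p(p - 4)(p - 1)(p + 1) = 0 at p ∈ {-1, 0, 1, 4}; ∂E/∂q = -3(q - 2)(q + 4) = 0 at q ∈ {-4, 2}.
The Hessian is diagonal: diag(E_pp, E_qq). Second derivatives: E_pp(-1)=-150, E_pp(0)=60, E_pp(1)=-90, E_pp(4)=900; E_qq(-4)=18, E_qq(2)=-18.
Local minima occur where both diagonal entries positive: (0, -4), (4, -4). Count: 2.

2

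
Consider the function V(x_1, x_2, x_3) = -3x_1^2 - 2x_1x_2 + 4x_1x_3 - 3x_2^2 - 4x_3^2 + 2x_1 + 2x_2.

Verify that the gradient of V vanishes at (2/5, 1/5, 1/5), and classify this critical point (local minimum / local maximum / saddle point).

local maximum

∇V = (-6x_1 - 2x_2 + 4x_3 + 2, -2x_1 - 6x_2 + 2, 4x_1 - 8x_3); substituting (2/5, 1/5, 1/5) gives ∇V = (0, 0, 0), so (2/5, 1/5, 1/5) is indeed a critical point.
The Hessian is constant: H = [[-6, -2, 4], [-2, -6, 0], [4, 0, -8]].
Leading principal minors: Δ₁ = -6, Δ₂ = 32, Δ₃ = -160.
The minors alternate sign starting negative (−, +, −), so H is negative definite: a local maximum.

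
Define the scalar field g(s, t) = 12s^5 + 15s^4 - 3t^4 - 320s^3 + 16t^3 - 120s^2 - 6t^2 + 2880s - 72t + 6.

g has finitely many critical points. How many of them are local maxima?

4

g separates as a function of s plus a function of t, so ∇g=0 decouples.
∂g/∂s = 60(s - 3)(s - 2)(s + 2)(s + 4) = 0 at s ∈ {-4, -2, 2, 3}; ∂g/∂t = -12(t - 3)(t - 2)(t + 1) = 0 at t ∈ {-1, 2, 3}.
The Hessian is diagonal: diag(g_ss, g_tt). Second derivatives: g_ss(-4)=-5040, g_ss(-2)=2400, g_ss(2)=-1440, g_ss(3)=2100; g_tt(-1)=-144, g_tt(2)=36, g_tt(3)=-48.
Local maxima occur where both diagonal entries negative: (-4, -1), (-4, 3), (2, -1), (2, 3). Count: 4.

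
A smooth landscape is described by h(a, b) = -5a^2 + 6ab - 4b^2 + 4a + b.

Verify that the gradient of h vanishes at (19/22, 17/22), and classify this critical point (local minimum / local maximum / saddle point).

∇h = (-10a + 6b + 4, 6a - 8b + 1); substituting (19/22, 17/22) gives ∇h = (0, 0), so (19/22, 17/22) is indeed a critical point.
The Hessian of h is constant: H = [[-10, 6], [6, -8]].
det(H) = (-10)·(-8) − 6² = 44.
det(H) > 0 and tr(H) = -18 < 0, so H is negative definite and the point is a local maximum.

local maximum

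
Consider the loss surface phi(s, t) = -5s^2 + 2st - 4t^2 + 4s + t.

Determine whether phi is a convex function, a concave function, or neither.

concave

phi is quadratic, so its Hessian is the constant matrix H = [[-10, 2], [2, -8]].
det(H) = 76, tr(H) = -18.
det(H) > 0 and tr(H) < 0, so H is negative definite everywhere: concave.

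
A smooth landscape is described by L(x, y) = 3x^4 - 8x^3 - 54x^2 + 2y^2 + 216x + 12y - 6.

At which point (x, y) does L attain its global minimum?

(-3, -3)

L(x,y) separates as P(x) + Q(y) − 6, so its minimum is min P + min Q − 6.
P'(x) = 12(x - 3)(x - 2)(x + 3) vanishes at x ∈ {-3, 2, 3}; Q'(y) = 4y + 12 vanishes at y ∈ {-3}.
Local minima of P (where P''>0): P(-3)=-675, P(3)=189. Local minima of Q: Q(-3)=-18.
So the global minimum of L is P(-3) + Q(-3) − 6 = -675 − 18 − 6 = -699, attained at (-3, -3).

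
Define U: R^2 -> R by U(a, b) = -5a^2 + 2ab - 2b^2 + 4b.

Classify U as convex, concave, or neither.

concave

U is quadratic, so its Hessian is the constant matrix H = [[-10, 2], [2, -4]].
det(H) = 36, tr(H) = -14.
det(H) > 0 and tr(H) < 0, so H is negative definite everywhere: concave.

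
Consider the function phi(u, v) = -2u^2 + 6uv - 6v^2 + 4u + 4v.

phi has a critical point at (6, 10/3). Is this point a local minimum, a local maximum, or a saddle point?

local maximum

The Hessian of phi is constant: H = [[-4, 6], [6, -12]].
det(H) = (-4)·(-12) − 6² = 12.
det(H) > 0 and tr(H) = -16 < 0, so H is negative definite and the point is a local maximum.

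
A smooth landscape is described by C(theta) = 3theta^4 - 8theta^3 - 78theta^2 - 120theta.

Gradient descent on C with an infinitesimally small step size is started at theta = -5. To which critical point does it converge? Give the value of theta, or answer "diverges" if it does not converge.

C'(theta) = 12(theta - 5)(theta + 1)(theta + 2), so C'(-5) = -1440.
Gradient descent moves in the -C' direction, i.e. theta is increasing.
The nearest critical point in that direction is theta = -2, where C'' = 84 > 0 (a local minimum). The iterate converges there.

-2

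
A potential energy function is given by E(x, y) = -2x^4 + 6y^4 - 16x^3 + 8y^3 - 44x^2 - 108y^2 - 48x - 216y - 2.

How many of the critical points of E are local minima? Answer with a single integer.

2

E separates as a function of x plus a function of y, so ∇E=0 decouples.
∂E/∂x = -8(x + 1)(x + 2)(x + 3) = 0 at x ∈ {-3, -2, -1}; ∂E/∂y = 24(y - 3)(y + 1)(y + 3) = 0 at y ∈ {-3, -1, 3}.
The Hessian is diagonal: diag(E_xx, E_yy). Second derivatives: E_xx(-3)=-16, E_xx(-2)=8, E_xx(-1)=-16; E_yy(-3)=288, E_yy(-1)=-192, E_yy(3)=576.
Local minima occur where both diagonal entries positive: (-2, -3), (-2, 3). Count: 2.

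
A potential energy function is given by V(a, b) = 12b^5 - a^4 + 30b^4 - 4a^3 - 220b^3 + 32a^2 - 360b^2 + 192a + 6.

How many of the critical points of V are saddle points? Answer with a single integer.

V separates as a function of a plus a function of b, so ∇V=0 decouples.
∂V/∂a = -4(a - 4)(a + 3)(a + 4) = 0 at a ∈ {-4, -3, 4}; ∂V/∂b = 60b(b - 3)(b + 1)(b + 4) = 0 at b ∈ {-4, -1, 0, 3}.
The Hessian is diagonal: diag(V_aa, V_bb). Second derivatives: V_aa(-4)=-32, V_aa(-3)=28, V_aa(4)=-224; V_bb(-4)=-5040, V_bb(-1)=720, V_bb(0)=-720, V_bb(3)=5040.
Saddle points occur where the two diagonal entries have opposite signs: (-4, -1), (-4, 3), (-3, -4), (-3, 0), (4, -1), (4, 3). Count: 6.

6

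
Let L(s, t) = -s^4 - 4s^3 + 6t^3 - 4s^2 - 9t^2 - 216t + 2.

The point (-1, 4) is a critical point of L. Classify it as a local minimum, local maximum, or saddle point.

The mixed partial ∂²L/∂s∂t is 0, so the Hessian at any point is diag(L_ss, L_tt) = diag(-4(3s^2 + 6s + 2), 18(2t - 1)).
At (-1, 4): H = diag(4, 126).
Both eigenvalues are positive, so H is positive definite: a local minimum.

local minimum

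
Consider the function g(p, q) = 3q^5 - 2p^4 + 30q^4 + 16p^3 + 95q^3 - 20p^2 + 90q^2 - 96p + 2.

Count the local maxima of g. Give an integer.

4

g separates as a function of p plus a function of q, so ∇g=0 decouples.
∂g/∂p = -8(p - 4)(p - 3)(p + 1) = 0 at p ∈ {-1, 3, 4}; ∂g/∂q = 15q(q + 1)(q + 3)(q + 4) = 0 at q ∈ {-4, -3, -1, 0}.
The Hessian is diagonal: diag(g_pp, g_qq). Second derivatives: g_pp(-1)=-160, g_pp(3)=32, g_pp(4)=-40; g_qq(-4)=-180, g_qq(-3)=90, g_qq(-1)=-90, g_qq(0)=180.
Local maxima occur where both diagonal entries negative: (-1, -4), (-1, -1), (4, -4), (4, -1). Count: 4.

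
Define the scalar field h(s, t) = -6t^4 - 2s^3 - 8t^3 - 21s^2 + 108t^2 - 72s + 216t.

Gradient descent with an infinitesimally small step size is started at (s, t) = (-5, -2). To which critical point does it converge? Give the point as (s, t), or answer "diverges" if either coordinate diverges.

h is separable, so gradient descent decouples: s follows -∂h/∂s, t follows -∂h/∂t.
∂h/∂s = -6(s + 3)(s + 4); at s=-5 this is -12, so s increases.
∂h/∂t = -24(t - 3)(t + 1)(t + 3); at t=-2 this is -120, so t increases.
s converges to its nearest critical value -4 (a local min of the s-part); t converges to -1. The iterate converges to (-4, -1).

(-4, -1)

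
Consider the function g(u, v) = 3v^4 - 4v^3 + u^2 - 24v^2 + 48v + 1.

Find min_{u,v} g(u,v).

g(u,v) separates as P(u) + Q(v) + 1, so its minimum is min P + min Q + 1.
P'(u) = 2u vanishes at u ∈ {0}; Q'(v) = 12(v - 2)(v - 1)(v + 2) vanishes at v ∈ {-2, 1, 2}.
Local minima of P (where P''>0): P(0)=0. Local minima of Q: Q(-2)=-112, Q(2)=16.
So the global minimum of g is P(0) + Q(-2) + 1 = 0 − 112 + 1 = -111, attained at (0, -2).

-111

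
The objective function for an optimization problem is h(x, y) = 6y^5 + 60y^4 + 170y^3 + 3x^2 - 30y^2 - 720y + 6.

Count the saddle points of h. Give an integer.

h separates as a function of x plus a function of y, so ∇h=0 decouples.
∂h/∂x = 6x = 0 at x ∈ {0}; ∂h/∂y = 30(y - 1)(y + 2)(y + 3)(y + 4) = 0 at y ∈ {-4, -3, -2, 1}.
The Hessian is diagonal: diag(h_xx, h_yy). Second derivatives: h_xx(0)=6; h_yy(-4)=-300, h_yy(-3)=120, h_yy(-2)=-180, h_yy(1)=1800.
Saddle points occur where the two diagonal entries have opposite signs: (0, -4), (0, -2). Count: 2.

2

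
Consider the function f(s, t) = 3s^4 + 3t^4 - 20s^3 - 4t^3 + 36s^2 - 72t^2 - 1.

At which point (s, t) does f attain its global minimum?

(0, 4)

f(s,t) separates as P(s) + Q(t) − 1, so its minimum is min P + min Q − 1.
P'(s) = 12s(s - 3)(s - 2) vanishes at s ∈ {0, 2, 3}; Q'(t) = 12t(t - 4)(t + 3) vanishes at t ∈ {-3, 0, 4}.
Local minima of P (where P''>0): P(0)=0, P(3)=27. Local minima of Q: Q(-3)=-297, Q(4)=-640.
So the global minimum of f is P(0) + Q(4) − 1 = 0 − 640 − 1 = -641, attained at (0, 4).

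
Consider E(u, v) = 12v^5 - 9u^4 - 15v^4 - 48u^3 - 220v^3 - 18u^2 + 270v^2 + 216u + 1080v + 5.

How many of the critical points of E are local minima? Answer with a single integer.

2

E separates as a function of u plus a function of v, so ∇E=0 decouples.
∂E/∂u = -36(u - 1)(u + 2)(u + 3) = 0 at u ∈ {-3, -2, 1}; ∂E/∂v = 60(v - 3)(v - 2)(v + 1)(v + 3) = 0 at v ∈ {-3, -1, 2, 3}.
The Hessian is diagonal: diag(E_uu, E_vv). Second derivatives: E_uu(-3)=-144, E_uu(-2)=108, E_uu(1)=-432; E_vv(-3)=-3600, E_vv(-1)=1440, E_vv(2)=-900, E_vv(3)=1440.
Local minima occur where both diagonal entries positive: (-2, -1), (-2, 3). Count: 2.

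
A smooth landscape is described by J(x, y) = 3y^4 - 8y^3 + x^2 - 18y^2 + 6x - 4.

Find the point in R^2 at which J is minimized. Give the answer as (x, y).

J(x,y) separates as P(x) + Q(y) − 4, so its minimum is min P + min Q − 4.
P'(x) = 2x + 6 vanishes at x ∈ {-3}; Q'(y) = 12y(y - 3)(y + 1) vanishes at y ∈ {-1, 0, 3}.
Local minima of P (where P''>0): P(-3)=-9. Local minima of Q: Q(-1)=-7, Q(3)=-135.
So the global minimum of J is P(-3) + Q(3) − 4 = -9 − 135 − 4 = -148, attained at (-3, 3).

(-3, 3)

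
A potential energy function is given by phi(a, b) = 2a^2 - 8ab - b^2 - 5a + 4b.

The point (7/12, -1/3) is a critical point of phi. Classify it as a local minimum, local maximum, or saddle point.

saddle point

The Hessian of phi is constant: H = [[4, -8], [-8, -2]].
det(H) = 4·(-2) − (-8)² = -72.
Since det(H) < 0, H is indefinite and the critical point is a saddle point.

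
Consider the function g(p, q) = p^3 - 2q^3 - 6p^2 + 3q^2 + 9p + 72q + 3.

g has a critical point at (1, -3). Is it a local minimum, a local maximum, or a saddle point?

saddle point

The mixed partial ∂²g/∂p∂q is 0, so the Hessian at any point is diag(g_pp, g_qq) = diag(6(p - 2), 6(-2q + 1)).
At (1, -3): H = diag(-6, 42).
The eigenvalues have opposite signs, so H is indefinite: a saddle point.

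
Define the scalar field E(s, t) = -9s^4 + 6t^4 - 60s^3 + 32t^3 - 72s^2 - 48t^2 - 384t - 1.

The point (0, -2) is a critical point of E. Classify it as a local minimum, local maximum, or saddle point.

local maximum

The mixed partial ∂²E/∂s∂t is 0, so the Hessian at any point is diag(E_ss, E_tt) = diag(-36(3s^2 + 10s + 4), 24(3t^2 + 8t - 4)).
At (0, -2): H = diag(-144, -192).
Both eigenvalues are negative, so H is negative definite: a local maximum.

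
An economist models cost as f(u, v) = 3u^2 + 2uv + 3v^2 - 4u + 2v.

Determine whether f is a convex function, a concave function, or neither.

f is quadratic, so its Hessian is the constant matrix H = [[6, 2], [2, 6]].
det(H) = 32, tr(H) = 12.
det(H) > 0 and tr(H) > 0, so H is positive definite everywhere: convex.

convex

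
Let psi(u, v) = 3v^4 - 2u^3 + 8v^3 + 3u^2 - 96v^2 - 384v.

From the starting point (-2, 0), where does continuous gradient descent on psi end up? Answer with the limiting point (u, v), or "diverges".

psi is separable, so gradient descent decouples: u follows -∂psi/∂u, v follows -∂psi/∂v.
∂psi/∂u = -6u(u - 1); at u=-2 this is -36, so u increases.
∂psi/∂v = 12(v - 4)(v + 2)(v + 4); at v=0 this is -384, so v increases.
u converges to its nearest critical value 0 (a local min of the u-part); v converges to 4. The iterate converges to (0, 4).

(0, 4)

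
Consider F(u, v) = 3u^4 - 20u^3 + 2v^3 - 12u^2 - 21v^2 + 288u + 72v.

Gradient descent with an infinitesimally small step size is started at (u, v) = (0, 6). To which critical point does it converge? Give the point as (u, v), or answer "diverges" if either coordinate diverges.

(-2, 4)

F is separable, so gradient descent decouples: u follows -∂F/∂u, v follows -∂F/∂v.
∂F/∂u = 12(u - 4)(u - 3)(u + 2); at u=0 this is 288, so u decreases.
∂F/∂v = 6(v - 4)(v - 3); at v=6 this is 36, so v decreases.
u converges to its nearest critical value -2 (a local min of the u-part); v converges to 4. The iterate converges to (-2, 4).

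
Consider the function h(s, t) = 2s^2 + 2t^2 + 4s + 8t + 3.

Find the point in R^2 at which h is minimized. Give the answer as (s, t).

(-1, -2)

h(s,t) separates as P(s) + Q(t) + 3, so its minimum is min P + min Q + 3.
P'(s) = 4s + 4 vanishes at s ∈ {-1}; Q'(t) = 4(t + 2) vanishes at t ∈ {-2}.
Local minima of P (where P''>0): P(-1)=-2. Local minima of Q: Q(-2)=-8.
So the global minimum of h is P(-1) + Q(-2) + 3 = -2 − 8 + 3 = -7, attained at (-1, -2).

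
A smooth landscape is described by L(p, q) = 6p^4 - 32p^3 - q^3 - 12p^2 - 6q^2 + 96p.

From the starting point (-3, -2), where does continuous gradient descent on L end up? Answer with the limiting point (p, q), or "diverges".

L is separable, so gradient descent decouples: p follows -∂L/∂p, q follows -∂L/∂q.
∂L/∂p = 24(p - 4)(p - 1)(p + 1); at p=-3 this is -1344, so p increases.
∂L/∂q = -3q(q + 4); at q=-2 this is 12, so q decreases.
p converges to its nearest critical value -1 (a local min of the p-part); q converges to -4. The iterate converges to (-1, -4).

(-1, -4)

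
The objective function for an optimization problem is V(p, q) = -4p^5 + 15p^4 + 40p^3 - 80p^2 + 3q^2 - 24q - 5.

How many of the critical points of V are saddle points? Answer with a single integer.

2

V separates as a function of p plus a function of q, so ∇V=0 decouples.
∂V/∂p = -20p(p - 4)(p - 1)(p + 2) = 0 at p ∈ {-2, 0, 1, 4}; ∂V/∂q = 6(q - 4) = 0 at q ∈ {4}.
The Hessian is diagonal: diag(V_pp, V_qq). Second derivatives: V_pp(-2)=720, V_pp(0)=-160, V_pp(1)=180, V_pp(4)=-1440; V_qq(4)=6.
Saddle points occur where the two diagonal entries have opposite signs: (0, 4), (4, 4). Count: 2.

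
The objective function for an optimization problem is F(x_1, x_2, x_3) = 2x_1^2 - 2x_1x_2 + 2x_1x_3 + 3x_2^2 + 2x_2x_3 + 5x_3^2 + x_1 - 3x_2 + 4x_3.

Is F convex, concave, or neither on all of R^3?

convex

F is quadratic, so its Hessian is the constant matrix H = [[4, -2, 2], [-2, 6, 2], [2, 2, 10]].
Leading principal minors: 4, 20, 144.
All positive ⇒ H ≻ 0 ⇒ convex.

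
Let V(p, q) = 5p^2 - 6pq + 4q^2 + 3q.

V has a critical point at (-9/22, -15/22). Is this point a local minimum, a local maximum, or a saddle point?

local minimum

The Hessian of V is constant: H = [[10, -6], [-6, 8]].
det(H) = 10·8 − (-6)² = 44.
det(H) > 0 and tr(H) = 18 > 0, so H is positive definite and the point is a local minimum.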